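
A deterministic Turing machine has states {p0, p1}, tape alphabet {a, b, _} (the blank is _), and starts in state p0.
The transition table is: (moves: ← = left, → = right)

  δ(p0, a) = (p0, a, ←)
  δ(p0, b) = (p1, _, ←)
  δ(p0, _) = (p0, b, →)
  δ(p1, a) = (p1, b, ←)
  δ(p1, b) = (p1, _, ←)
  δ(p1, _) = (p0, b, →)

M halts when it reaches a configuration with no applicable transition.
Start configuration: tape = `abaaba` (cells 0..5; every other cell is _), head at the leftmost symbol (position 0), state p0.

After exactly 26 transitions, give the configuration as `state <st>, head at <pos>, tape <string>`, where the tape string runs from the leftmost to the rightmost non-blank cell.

state p0, head at -4, tape b____abaaba

p0 | _____[a]baaba   read a → write a, move ←, go to p0
p0 | ____[_]abaaba   read _ → write b, move →, go to p0
p0 | ____b[a]baaba   read a → write a, move ←, go to p0
p0 | ____[b]abaaba   read b → write _, move ←, go to p1
p1 | ___[_]_abaaba   read _ → write b, move →, go to p0
p0 | ___b[_]abaaba   read _ → write b, move →, go to p0
p0 | ___bb[a]baaba   read a → write a, move ←, go to p0
p0 | ___b[b]abaaba   read b → write _, move ←, go to p1
p1 | ___[b]_abaaba   read b → write _, move ←, go to p1
p1 | __[_]__abaaba   read _ → write b, move →, go to p0
p0 | __b[_]_abaaba   read _ → write b, move →, go to p0
p0 | __bb[_]abaaba   read _ → write b, move →, go to p0
p0 | __bbb[a]baaba   read a → write a, move ←, go to p0
p0 | __bb[b]abaaba   read b → write _, move ←, go to p1
p1 | __b[b]_abaaba   read b → write _, move ←, go to p1
p1 | __[b]__abaaba   read b → write _, move ←, go to p1
p1 | _[_]___abaaba   read _ → write b, move →, go to p0
p0 | _b[_]__abaaba   read _ → write b, move →, go to p0
p0 | _bb[_]_abaaba   read _ → write b, move →, go to p0
p0 | _bbb[_]abaaba   read _ → write b, move →, go to p0
p0 | _bbbb[a]baaba   read a → write a, move ←, go to p0
p0 | _bbb[b]abaaba   read b → write _, move ←, go to p1
p1 | _bb[b]_abaaba   read b → write _, move ←, go to p1
p1 | _b[b]__abaaba   read b → write _, move ←, go to p1
p1 | _[b]___abaaba   read b → write _, move ←, go to p1
p1 | [_]____abaaba   read _ → write b, move →, go to p0
p0 | b[_]___abaaba
After 26 steps: state p0, head at -4, tape b____abaaba.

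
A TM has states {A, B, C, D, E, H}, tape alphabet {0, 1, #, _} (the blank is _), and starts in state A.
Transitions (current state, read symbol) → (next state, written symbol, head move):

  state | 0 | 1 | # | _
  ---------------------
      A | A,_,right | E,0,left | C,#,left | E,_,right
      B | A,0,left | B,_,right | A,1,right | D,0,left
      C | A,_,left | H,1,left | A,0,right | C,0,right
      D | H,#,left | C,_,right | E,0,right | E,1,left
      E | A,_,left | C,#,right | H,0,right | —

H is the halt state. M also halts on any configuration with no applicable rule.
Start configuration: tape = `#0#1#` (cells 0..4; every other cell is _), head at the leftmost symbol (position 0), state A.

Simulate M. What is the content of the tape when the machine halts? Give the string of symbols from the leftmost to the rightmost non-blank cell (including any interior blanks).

state=A head=0 tape=_[#]0#1#   (A,#)→(C,#,left)
state=C head=-1 tape=[_]#0#1#   (C,_)→(C,0,right)
state=C head=0 tape=0[#]0#1#   (C,#)→(A,0,right)
state=A head=1 tape=00[0]#1#   (A,0)→(A,_,right)
state=A head=2 tape=00_[#]1#   (A,#)→(C,#,left)
state=C head=1 tape=00[_]#1#   (C,_)→(C,0,right)
state=C head=2 tape=000[#]1#   (C,#)→(A,0,right)
state=A head=3 tape=0000[1]#   (A,1)→(E,0,left)
state=E head=2 tape=000[0]0#   (E,0)→(A,_,left)
state=A head=1 tape=00[0]_0#   (A,0)→(A,_,right)
state=A head=2 tape=00_[_]0#   (A,_)→(E,_,right)
state=E head=3 tape=00__[0]#   (E,0)→(A,_,left)
state=A head=2 tape=00_[_]_#   (A,_)→(E,_,right)
state=E head=3 tape=00__[_]#
The non-blank tape span at halt is 00___#.

00___#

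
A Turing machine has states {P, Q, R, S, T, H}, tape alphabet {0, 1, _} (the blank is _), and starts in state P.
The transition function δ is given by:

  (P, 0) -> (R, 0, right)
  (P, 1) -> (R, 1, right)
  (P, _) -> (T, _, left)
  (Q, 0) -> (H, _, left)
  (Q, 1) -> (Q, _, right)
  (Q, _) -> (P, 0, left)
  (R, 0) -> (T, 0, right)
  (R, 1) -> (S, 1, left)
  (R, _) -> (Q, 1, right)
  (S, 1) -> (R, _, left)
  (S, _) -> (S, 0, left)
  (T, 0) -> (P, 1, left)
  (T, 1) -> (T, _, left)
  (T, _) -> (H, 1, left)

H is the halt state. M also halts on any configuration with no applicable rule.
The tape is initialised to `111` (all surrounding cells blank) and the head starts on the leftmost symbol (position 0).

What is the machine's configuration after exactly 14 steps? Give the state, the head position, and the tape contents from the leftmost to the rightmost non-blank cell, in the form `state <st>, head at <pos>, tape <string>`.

state=P head=0 tape=__[1]11   (P,1)→(R,1,right)
state=R head=1 tape=__1[1]1   (R,1)→(S,1,left)
state=S head=0 tape=__[1]11   (S,1)→(R,_,left)
state=R head=-1 tape=_[_]_11   (R,_)→(Q,1,right)
state=Q head=0 tape=_1[_]11   (Q,_)→(P,0,left)
state=P head=-1 tape=_[1]011   (P,1)→(R,1,right)
state=R head=0 tape=_1[0]11   (R,0)→(T,0,right)
state=T head=1 tape=_10[1]1   (T,1)→(T,_,left)
state=T head=0 tape=_1[0]_1   (T,0)→(P,1,left)
state=P head=-1 tape=_[1]1_1   (P,1)→(R,1,right)
state=R head=0 tape=_1[1]_1   (R,1)→(S,1,left)
state=S head=-1 tape=_[1]1_1   (S,1)→(R,_,left)
state=R head=-2 tape=[_]_1_1   (R,_)→(Q,1,right)
state=Q head=-1 tape=1[_]1_1   (Q,_)→(P,0,left)
state=P head=-2 tape=[1]01_1
After 14 steps: state P, head at -2, tape 101_1.

state P, head at -2, tape 101_1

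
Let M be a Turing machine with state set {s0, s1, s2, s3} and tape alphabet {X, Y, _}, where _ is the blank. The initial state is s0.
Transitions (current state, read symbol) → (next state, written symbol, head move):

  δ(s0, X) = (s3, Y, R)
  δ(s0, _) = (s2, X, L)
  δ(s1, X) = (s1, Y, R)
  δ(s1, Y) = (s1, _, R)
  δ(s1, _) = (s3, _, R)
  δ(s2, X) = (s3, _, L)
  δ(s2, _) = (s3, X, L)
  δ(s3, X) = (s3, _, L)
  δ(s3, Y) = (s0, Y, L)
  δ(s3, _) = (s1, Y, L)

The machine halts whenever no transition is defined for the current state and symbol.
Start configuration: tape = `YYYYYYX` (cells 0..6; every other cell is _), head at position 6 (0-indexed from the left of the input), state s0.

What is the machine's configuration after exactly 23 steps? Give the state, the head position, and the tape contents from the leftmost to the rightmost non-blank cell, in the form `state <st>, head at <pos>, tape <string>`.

state s0, head at 7, tape YYYYY__YYXXY

s0 | YYYYYY[X]_____   read X → write Y, move R, go to s3
s3 | YYYYYYY[_]____   read _ → write Y, move L, go to s1
s1 | YYYYYY[Y]Y____   read Y → write _, move R, go to s1
s1 | YYYYYY_[Y]____   read Y → write _, move R, go to s1
s1 | YYYYYY__[_]___   read _ → write _, move R, go to s3
s3 | YYYYYY___[_]__   read _ → write Y, move L, go to s1
s1 | YYYYYY__[_]Y__   read _ → write _, move R, go to s3
s3 | YYYYYY___[Y]__   read Y → write Y, move L, go to s0
s0 | YYYYYY__[_]Y__   read _ → write X, move L, go to s2
s2 | YYYYYY_[_]XY__   read _ → write X, move L, go to s3
s3 | YYYYYY[_]XXY__   read _ → write Y, move L, go to s1
s1 | YYYYY[Y]YXXY__   read Y → write _, move R, go to s1
s1 | YYYYY_[Y]XXY__   read Y → write _, move R, go to s1
s1 | YYYYY__[X]XY__   read X → write Y, move R, go to s1
s1 | YYYYY__Y[X]Y__   read X → write Y, move R, go to s1
s1 | YYYYY__YY[Y]__   read Y → write _, move R, go to s1
s1 | YYYYY__YY_[_]_   read _ → write _, move R, go to s3
s3 | YYYYY__YY__[_]   read _ → write Y, move L, go to s1
s1 | YYYYY__YY_[_]Y   read _ → write _, move R, go to s3
s3 | YYYYY__YY__[Y]   read Y → write Y, move L, go to s0
s0 | YYYYY__YY_[_]Y   read _ → write X, move L, go to s2
s2 | YYYYY__YY[_]XY   read _ → write X, move L, go to s3
s3 | YYYYY__Y[Y]XXY   read Y → write Y, move L, go to s0
s0 | YYYYY__[Y]YXXY
After 23 steps: state s0, head at 7, tape YYYYY__YYXXY.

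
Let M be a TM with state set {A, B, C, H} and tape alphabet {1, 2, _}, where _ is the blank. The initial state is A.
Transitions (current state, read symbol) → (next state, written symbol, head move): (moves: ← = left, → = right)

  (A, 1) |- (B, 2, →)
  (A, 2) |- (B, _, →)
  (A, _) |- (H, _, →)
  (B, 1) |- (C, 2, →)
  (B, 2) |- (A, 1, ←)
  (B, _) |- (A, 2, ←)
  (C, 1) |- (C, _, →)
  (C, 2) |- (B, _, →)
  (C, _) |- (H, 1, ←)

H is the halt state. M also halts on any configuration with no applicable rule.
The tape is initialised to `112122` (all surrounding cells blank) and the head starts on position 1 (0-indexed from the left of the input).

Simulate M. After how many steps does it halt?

state=A head=1 tape=1[1]2122   (A,1)→(B,2,→)
state=B head=2 tape=12[2]122   (B,2)→(A,1,←)
state=A head=1 tape=1[2]1122   (A,2)→(B,_,→)
state=B head=2 tape=1_[1]122   (B,1)→(C,2,→)
state=C head=3 tape=1_2[1]22   (C,1)→(C,_,→)
state=C head=4 tape=1_2_[2]2   (C,2)→(B,_,→)
state=B head=5 tape=1_2__[2]   (B,2)→(A,1,←)
state=A head=4 tape=1_2_[_]1   (A,_)→(H,_,→)
state=H head=5 tape=1_2__[1]
M halts after 8 transitions.

8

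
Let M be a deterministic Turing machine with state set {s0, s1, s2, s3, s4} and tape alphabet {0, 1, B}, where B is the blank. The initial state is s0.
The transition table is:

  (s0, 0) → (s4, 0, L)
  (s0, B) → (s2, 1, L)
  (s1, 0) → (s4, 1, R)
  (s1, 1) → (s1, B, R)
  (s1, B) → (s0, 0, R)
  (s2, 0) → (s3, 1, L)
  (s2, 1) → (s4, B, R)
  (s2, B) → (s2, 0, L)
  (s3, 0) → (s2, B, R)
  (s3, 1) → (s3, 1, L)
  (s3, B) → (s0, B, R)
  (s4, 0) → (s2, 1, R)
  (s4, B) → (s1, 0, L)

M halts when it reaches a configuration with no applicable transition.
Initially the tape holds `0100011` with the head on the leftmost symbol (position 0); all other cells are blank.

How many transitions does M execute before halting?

8

s0 | BBB[0]100011   read 0 → write 0, move L, go to s4
s4 | BB[B]0100011   read B → write 0, move L, go to s1
s1 | B[B]00100011   read B → write 0, move R, go to s0
s0 | B0[0]0100011   read 0 → write 0, move L, go to s4
s4 | B[0]00100011   read 0 → write 1, move R, go to s2
s2 | B1[0]0100011   read 0 → write 1, move L, go to s3
s3 | B[1]10100011   read 1 → write 1, move L, go to s3
s3 | [B]110100011   read B → write B, move R, go to s0
s0 | B[1]10100011
M halts after 8 transitions.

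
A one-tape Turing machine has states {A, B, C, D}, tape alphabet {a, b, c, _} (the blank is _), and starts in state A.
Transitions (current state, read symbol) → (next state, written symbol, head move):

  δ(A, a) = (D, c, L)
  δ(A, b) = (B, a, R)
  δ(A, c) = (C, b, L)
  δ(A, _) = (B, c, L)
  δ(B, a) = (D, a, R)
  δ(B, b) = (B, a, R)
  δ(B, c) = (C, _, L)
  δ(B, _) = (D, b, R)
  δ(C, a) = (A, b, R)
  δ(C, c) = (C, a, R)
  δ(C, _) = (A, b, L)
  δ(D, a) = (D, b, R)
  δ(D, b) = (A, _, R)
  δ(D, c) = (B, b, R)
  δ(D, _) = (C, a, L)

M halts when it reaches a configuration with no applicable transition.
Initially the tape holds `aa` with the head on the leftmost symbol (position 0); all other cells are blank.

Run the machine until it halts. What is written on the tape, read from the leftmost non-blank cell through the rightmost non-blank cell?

state=A head=0 tape=____[a]a___   (A,a)→(D,c,L)
state=D head=-1 tape=___[_]ca___   (D,_)→(C,a,L)
state=C head=-2 tape=__[_]aca___   (C,_)→(A,b,L)
state=A head=-3 tape=_[_]baca___   (A,_)→(B,c,L)
state=B head=-4 tape=[_]cbaca___   (B,_)→(D,b,R)
state=D head=-3 tape=b[c]baca___   (D,c)→(B,b,R)
state=B head=-2 tape=bb[b]aca___   (B,b)→(B,a,R)
state=B head=-1 tape=bba[a]ca___   (B,a)→(D,a,R)
state=D head=0 tape=bbaa[c]a___   (D,c)→(B,b,R)
state=B head=1 tape=bbaab[a]___   (B,a)→(D,a,R)
state=D head=2 tape=bbaaba[_]__   (D,_)→(C,a,L)
state=C head=1 tape=bbaab[a]a__   (C,a)→(A,b,R)
state=A head=2 tape=bbaabb[a]__   (A,a)→(D,c,L)
state=D head=1 tape=bbaab[b]c__   (D,b)→(A,_,R)
state=A head=2 tape=bbaab_[c]__   (A,c)→(C,b,L)
state=C head=1 tape=bbaab[_]b__   (C,_)→(A,b,L)
state=A head=0 tape=bbaa[b]bb__   (A,b)→(B,a,R)
state=B head=1 tape=bbaaa[b]b__   (B,b)→(B,a,R)
state=B head=2 tape=bbaaaa[b]__   (B,b)→(B,a,R)
state=B head=3 tape=bbaaaaa[_]_   (B,_)→(D,b,R)
state=D head=4 tape=bbaaaaab[_]   (D,_)→(C,a,L)
state=C head=3 tape=bbaaaaa[b]a
The non-blank tape span at halt is bbaaaaaba.

bbaaaaaba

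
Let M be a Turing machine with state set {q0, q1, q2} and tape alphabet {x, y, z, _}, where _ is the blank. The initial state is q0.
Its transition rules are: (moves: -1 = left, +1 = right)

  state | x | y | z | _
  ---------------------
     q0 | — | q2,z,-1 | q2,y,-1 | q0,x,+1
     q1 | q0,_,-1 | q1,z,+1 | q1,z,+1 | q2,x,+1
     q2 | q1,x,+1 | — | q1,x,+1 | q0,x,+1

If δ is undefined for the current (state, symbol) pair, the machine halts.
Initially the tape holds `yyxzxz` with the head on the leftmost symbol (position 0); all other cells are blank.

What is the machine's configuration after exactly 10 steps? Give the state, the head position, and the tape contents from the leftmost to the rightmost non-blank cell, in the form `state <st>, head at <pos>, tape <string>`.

state q1, head at 2, tape xxz_zxz

q0 | _[y]yxzxz   read y → write z, move -1, go to q2
q2 | [_]zyxzxz   read _ → write x, move +1, go to q0
q0 | x[z]yxzxz   read z → write y, move -1, go to q2
q2 | [x]yyxzxz   read x → write x, move +1, go to q1
q1 | x[y]yxzxz   read y → write z, move +1, go to q1
q1 | xz[y]xzxz   read y → write z, move +1, go to q1
q1 | xzz[x]zxz   read x → write _, move -1, go to q0
q0 | xz[z]_zxz   read z → write y, move -1, go to q2
q2 | x[z]y_zxz   read z → write x, move +1, go to q1
q1 | xx[y]_zxz   read y → write z, move +1, go to q1
q1 | xxz[_]zxz
After 10 steps: state q1, head at 2, tape xxz_zxz.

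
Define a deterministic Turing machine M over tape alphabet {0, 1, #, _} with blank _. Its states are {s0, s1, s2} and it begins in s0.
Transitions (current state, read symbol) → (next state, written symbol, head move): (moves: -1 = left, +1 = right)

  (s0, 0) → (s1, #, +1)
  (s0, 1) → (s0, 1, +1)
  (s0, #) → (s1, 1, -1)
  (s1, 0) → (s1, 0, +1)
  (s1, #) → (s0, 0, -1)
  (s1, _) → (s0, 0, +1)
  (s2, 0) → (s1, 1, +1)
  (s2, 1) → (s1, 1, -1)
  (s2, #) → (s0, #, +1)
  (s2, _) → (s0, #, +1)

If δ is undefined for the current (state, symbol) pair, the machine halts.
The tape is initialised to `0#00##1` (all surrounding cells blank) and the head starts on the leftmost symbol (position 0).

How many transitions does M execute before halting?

14

state=s0 head=0 tape=_[0]#00##1   (s0,0)→(s1,#,+1)
state=s1 head=1 tape=_#[#]00##1   (s1,#)→(s0,0,-1)
state=s0 head=0 tape=_[#]000##1   (s0,#)→(s1,1,-1)
state=s1 head=-1 tape=[_]1000##1   (s1,_)→(s0,0,+1)
state=s0 head=0 tape=0[1]000##1   (s0,1)→(s0,1,+1)
state=s0 head=1 tape=01[0]00##1   (s0,0)→(s1,#,+1)
state=s1 head=2 tape=01#[0]0##1   (s1,0)→(s1,0,+1)
state=s1 head=3 tape=01#0[0]##1   (s1,0)→(s1,0,+1)
state=s1 head=4 tape=01#00[#]#1   (s1,#)→(s0,0,-1)
state=s0 head=3 tape=01#0[0]0#1   (s0,0)→(s1,#,+1)
state=s1 head=4 tape=01#0#[0]#1   (s1,0)→(s1,0,+1)
state=s1 head=5 tape=01#0#0[#]1   (s1,#)→(s0,0,-1)
state=s0 head=4 tape=01#0#[0]01   (s0,0)→(s1,#,+1)
state=s1 head=5 tape=01#0##[0]1   (s1,0)→(s1,0,+1)
state=s1 head=6 tape=01#0##0[1]
M halts after 14 transitions.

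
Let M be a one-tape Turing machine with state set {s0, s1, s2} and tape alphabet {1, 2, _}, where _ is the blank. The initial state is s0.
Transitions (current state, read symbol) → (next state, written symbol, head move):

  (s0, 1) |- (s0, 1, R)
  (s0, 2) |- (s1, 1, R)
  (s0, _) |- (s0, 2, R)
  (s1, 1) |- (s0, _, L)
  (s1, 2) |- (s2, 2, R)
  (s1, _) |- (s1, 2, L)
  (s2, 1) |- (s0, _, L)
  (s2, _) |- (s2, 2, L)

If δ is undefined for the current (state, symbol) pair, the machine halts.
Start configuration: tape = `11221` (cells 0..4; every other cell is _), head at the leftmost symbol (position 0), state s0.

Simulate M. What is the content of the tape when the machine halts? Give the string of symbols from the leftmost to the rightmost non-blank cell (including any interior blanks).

1112122

state=s0 head=0 tape=[1]1221__   (s0,1)→(s0,1,R)
state=s0 head=1 tape=1[1]221__   (s0,1)→(s0,1,R)
state=s0 head=2 tape=11[2]21__   (s0,2)→(s1,1,R)
state=s1 head=3 tape=111[2]1__   (s1,2)→(s2,2,R)
state=s2 head=4 tape=1112[1]__   (s2,1)→(s0,_,L)
state=s0 head=3 tape=111[2]___   (s0,2)→(s1,1,R)
state=s1 head=4 tape=1111[_]__   (s1,_)→(s1,2,L)
state=s1 head=3 tape=111[1]2__   (s1,1)→(s0,_,L)
state=s0 head=2 tape=11[1]_2__   (s0,1)→(s0,1,R)
state=s0 head=3 tape=111[_]2__   (s0,_)→(s0,2,R)
state=s0 head=4 tape=1112[2]__   (s0,2)→(s1,1,R)
state=s1 head=5 tape=11121[_]_   (s1,_)→(s1,2,L)
state=s1 head=4 tape=1112[1]2_   (s1,1)→(s0,_,L)
state=s0 head=3 tape=111[2]_2_   (s0,2)→(s1,1,R)
state=s1 head=4 tape=1111[_]2_   (s1,_)→(s1,2,L)
state=s1 head=3 tape=111[1]22_   (s1,1)→(s0,_,L)
state=s0 head=2 tape=11[1]_22_   (s0,1)→(s0,1,R)
state=s0 head=3 tape=111[_]22_   (s0,_)→(s0,2,R)
state=s0 head=4 tape=1112[2]2_   (s0,2)→(s1,1,R)
state=s1 head=5 tape=11121[2]_   (s1,2)→(s2,2,R)
state=s2 head=6 tape=111212[_]   (s2,_)→(s2,2,L)
state=s2 head=5 tape=11121[2]2
The non-blank tape span at halt is 1112122.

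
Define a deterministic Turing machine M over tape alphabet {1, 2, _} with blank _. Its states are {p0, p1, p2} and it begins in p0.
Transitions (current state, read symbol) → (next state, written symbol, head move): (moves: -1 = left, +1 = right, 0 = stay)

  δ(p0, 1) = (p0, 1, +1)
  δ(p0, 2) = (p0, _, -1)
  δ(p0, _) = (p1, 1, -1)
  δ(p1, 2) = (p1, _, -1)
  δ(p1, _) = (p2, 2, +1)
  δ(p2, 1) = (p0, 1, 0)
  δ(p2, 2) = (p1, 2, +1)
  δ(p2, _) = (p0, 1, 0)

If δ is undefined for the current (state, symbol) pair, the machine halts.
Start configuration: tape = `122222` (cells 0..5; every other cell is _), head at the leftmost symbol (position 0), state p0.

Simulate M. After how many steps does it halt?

4

p0 | [1]22222   read 1 → write 1, move +1, go to p0
p0 | 1[2]2222   read 2 → write _, move -1, go to p0
p0 | [1]_2222   read 1 → write 1, move +1, go to p0
p0 | 1[_]2222   read _ → write 1, move -1, go to p1
p1 | [1]12222
M halts after 4 transitions.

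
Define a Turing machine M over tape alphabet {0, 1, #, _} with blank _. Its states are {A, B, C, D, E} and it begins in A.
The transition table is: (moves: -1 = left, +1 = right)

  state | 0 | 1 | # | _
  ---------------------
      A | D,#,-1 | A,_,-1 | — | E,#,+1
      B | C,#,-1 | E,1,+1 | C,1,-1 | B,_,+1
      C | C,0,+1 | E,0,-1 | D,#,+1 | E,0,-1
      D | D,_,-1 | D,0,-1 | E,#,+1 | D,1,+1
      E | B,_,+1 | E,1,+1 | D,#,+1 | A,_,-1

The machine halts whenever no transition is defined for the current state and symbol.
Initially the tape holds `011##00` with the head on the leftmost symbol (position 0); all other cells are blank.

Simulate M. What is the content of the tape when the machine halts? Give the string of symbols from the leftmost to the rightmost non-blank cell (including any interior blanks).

1#11##_#

A | _[0]11##00   read 0 → write #, move -1, go to D
D | [_]#11##00   read _ → write 1, move +1, go to D
D | 1[#]11##00   read # → write #, move +1, go to E
E | 1#[1]1##00   read 1 → write 1, move +1, go to E
E | 1#1[1]##00   read 1 → write 1, move +1, go to E
E | 1#11[#]#00   read # → write #, move +1, go to D
D | 1#11#[#]00   read # → write #, move +1, go to E
E | 1#11##[0]0   read 0 → write _, move +1, go to B
B | 1#11##_[0]   read 0 → write #, move -1, go to C
C | 1#11##[_]#   read _ → write 0, move -1, go to E
E | 1#11#[#]0#   read # → write #, move +1, go to D
D | 1#11##[0]#   read 0 → write _, move -1, go to D
D | 1#11#[#]_#   read # → write #, move +1, go to E
E | 1#11##[_]#   read _ → write _, move -1, go to A
A | 1#11#[#]_#
The non-blank tape span at halt is 1#11##_#.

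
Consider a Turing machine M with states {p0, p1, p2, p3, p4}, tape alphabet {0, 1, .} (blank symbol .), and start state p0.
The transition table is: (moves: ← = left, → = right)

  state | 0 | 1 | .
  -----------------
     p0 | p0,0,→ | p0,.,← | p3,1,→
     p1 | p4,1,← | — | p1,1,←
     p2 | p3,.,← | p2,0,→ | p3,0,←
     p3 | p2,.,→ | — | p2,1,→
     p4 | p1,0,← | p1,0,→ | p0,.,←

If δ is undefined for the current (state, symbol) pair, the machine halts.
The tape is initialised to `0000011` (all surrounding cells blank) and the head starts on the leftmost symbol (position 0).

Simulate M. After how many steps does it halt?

8

state=p0 head=0 tape=[0]000011   (p0,0)→(p0,0,→)
state=p0 head=1 tape=0[0]00011   (p0,0)→(p0,0,→)
state=p0 head=2 tape=00[0]0011   (p0,0)→(p0,0,→)
state=p0 head=3 tape=000[0]011   (p0,0)→(p0,0,→)
state=p0 head=4 tape=0000[0]11   (p0,0)→(p0,0,→)
state=p0 head=5 tape=00000[1]1   (p0,1)→(p0,.,←)
state=p0 head=4 tape=0000[0].1   (p0,0)→(p0,0,→)
state=p0 head=5 tape=00000[.]1   (p0,.)→(p3,1,→)
state=p3 head=6 tape=000001[1]
M halts after 8 transitions.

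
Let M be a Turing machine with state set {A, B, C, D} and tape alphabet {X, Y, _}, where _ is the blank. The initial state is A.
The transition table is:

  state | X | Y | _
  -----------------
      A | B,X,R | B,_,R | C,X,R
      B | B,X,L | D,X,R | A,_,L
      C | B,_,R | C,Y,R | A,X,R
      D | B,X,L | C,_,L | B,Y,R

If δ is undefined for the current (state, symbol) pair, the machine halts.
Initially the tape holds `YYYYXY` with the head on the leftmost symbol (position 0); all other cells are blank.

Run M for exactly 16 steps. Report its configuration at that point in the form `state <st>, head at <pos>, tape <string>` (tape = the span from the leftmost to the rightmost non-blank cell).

state A, head at 2, tape XX_XY

A | [Y]YYYXY   read Y → write _, move R, go to B
B | _[Y]YYXY   read Y → write X, move R, go to D
D | _X[Y]YXY   read Y → write _, move L, go to C
C | _[X]_YXY   read X → write _, move R, go to B
B | __[_]YXY   read _ → write _, move L, go to A
A | _[_]_YXY   read _ → write X, move R, go to C
C | _X[_]YXY   read _ → write X, move R, go to A
A | _XX[Y]XY   read Y → write _, move R, go to B
B | _XX_[X]Y   read X → write X, move L, go to B
B | _XX[_]XY   read _ → write _, move L, go to A
A | _X[X]_XY   read X → write X, move R, go to B
B | _XX[_]XY   read _ → write _, move L, go to A
A | _X[X]_XY   read X → write X, move R, go to B
B | _XX[_]XY   read _ → write _, move L, go to A
A | _X[X]_XY   read X → write X, move R, go to B
B | _XX[_]XY   read _ → write _, move L, go to A
A | _X[X]_XY
After 16 steps: state A, head at 2, tape XX_XY.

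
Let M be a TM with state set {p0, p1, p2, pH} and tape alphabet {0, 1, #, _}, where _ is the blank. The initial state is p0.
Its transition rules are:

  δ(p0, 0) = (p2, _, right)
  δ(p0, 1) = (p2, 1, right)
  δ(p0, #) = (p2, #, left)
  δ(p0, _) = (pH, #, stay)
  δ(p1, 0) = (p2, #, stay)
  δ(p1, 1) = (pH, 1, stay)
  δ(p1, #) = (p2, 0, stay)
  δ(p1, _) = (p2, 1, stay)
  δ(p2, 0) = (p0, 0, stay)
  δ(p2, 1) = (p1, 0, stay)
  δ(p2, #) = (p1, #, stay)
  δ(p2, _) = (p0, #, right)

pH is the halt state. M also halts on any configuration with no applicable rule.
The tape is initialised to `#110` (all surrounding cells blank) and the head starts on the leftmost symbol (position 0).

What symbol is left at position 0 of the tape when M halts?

state=p0 head=0 tape=_[#]110__   (p0,#)→(p2,#,left)
state=p2 head=-1 tape=[_]#110__   (p2,_)→(p0,#,right)
state=p0 head=0 tape=#[#]110__   (p0,#)→(p2,#,left)
state=p2 head=-1 tape=[#]#110__   (p2,#)→(p1,#,stay)
state=p1 head=-1 tape=[#]#110__   (p1,#)→(p2,0,stay)
state=p2 head=-1 tape=[0]#110__   (p2,0)→(p0,0,stay)
state=p0 head=-1 tape=[0]#110__   (p0,0)→(p2,_,right)
state=p2 head=0 tape=_[#]110__   (p2,#)→(p1,#,stay)
state=p1 head=0 tape=_[#]110__   (p1,#)→(p2,0,stay)
state=p2 head=0 tape=_[0]110__   (p2,0)→(p0,0,stay)
state=p0 head=0 tape=_[0]110__   (p0,0)→(p2,_,right)
state=p2 head=1 tape=__[1]10__   (p2,1)→(p1,0,stay)
state=p1 head=1 tape=__[0]10__   (p1,0)→(p2,#,stay)
state=p2 head=1 tape=__[#]10__   (p2,#)→(p1,#,stay)
state=p1 head=1 tape=__[#]10__   (p1,#)→(p2,0,stay)
state=p2 head=1 tape=__[0]10__   (p2,0)→(p0,0,stay)
state=p0 head=1 tape=__[0]10__   (p0,0)→(p2,_,right)
state=p2 head=2 tape=___[1]0__   (p2,1)→(p1,0,stay)
state=p1 head=2 tape=___[0]0__   (p1,0)→(p2,#,stay)
state=p2 head=2 tape=___[#]0__   (p2,#)→(p1,#,stay)
state=p1 head=2 tape=___[#]0__   (p1,#)→(p2,0,stay)
state=p2 head=2 tape=___[0]0__   (p2,0)→(p0,0,stay)
state=p0 head=2 tape=___[0]0__   (p0,0)→(p2,_,right)
state=p2 head=3 tape=____[0]__   (p2,0)→(p0,0,stay)
state=p0 head=3 tape=____[0]__   (p0,0)→(p2,_,right)
state=p2 head=4 tape=_____[_]_   (p2,_)→(p0,#,right)
state=p0 head=5 tape=_____#[_]   (p0,_)→(pH,#,stay)
state=pH head=5 tape=_____#[#]
Cell 0 holds _ when M halts.

_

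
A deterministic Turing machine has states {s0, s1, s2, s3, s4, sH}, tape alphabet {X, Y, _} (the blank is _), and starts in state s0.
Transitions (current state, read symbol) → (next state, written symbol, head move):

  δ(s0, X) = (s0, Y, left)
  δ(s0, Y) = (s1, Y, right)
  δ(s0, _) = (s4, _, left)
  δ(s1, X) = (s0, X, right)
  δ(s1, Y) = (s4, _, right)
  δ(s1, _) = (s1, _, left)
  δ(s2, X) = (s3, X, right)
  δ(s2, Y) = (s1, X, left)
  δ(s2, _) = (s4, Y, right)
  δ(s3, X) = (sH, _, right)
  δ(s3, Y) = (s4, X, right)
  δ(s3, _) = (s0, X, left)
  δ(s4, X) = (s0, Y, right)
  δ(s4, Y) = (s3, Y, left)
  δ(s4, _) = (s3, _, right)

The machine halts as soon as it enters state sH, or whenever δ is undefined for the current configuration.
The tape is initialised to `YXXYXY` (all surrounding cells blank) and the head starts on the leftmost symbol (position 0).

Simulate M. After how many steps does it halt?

s0 | [Y]XXYXY__   read Y → write Y, move right, go to s1
s1 | Y[X]XYXY__   read X → write X, move right, go to s0
s0 | YX[X]YXY__   read X → write Y, move left, go to s0
s0 | Y[X]YYXY__   read X → write Y, move left, go to s0
s0 | [Y]YYYXY__   read Y → write Y, move right, go to s1
s1 | Y[Y]YYXY__   read Y → write _, move right, go to s4
s4 | Y_[Y]YXY__   read Y → write Y, move left, go to s3
s3 | Y[_]YYXY__   read _ → write X, move left, go to s0
s0 | [Y]XYYXY__   read Y → write Y, move right, go to s1
s1 | Y[X]YYXY__   read X → write X, move right, go to s0
s0 | YX[Y]YXY__   read Y → write Y, move right, go to s1
s1 | YXY[Y]XY__   read Y → write _, move right, go to s4
s4 | YXY_[X]Y__   read X → write Y, move right, go to s0
s0 | YXY_Y[Y]__   read Y → write Y, move right, go to s1
s1 | YXY_YY[_]_   read _ → write _, move left, go to s1
s1 | YXY_Y[Y]__   read Y → write _, move right, go to s4
s4 | YXY_Y_[_]_   read _ → write _, move right, go to s3
s3 | YXY_Y__[_]   read _ → write X, move left, go to s0
s0 | YXY_Y_[_]X   read _ → write _, move left, go to s4
s4 | YXY_Y[_]_X   read _ → write _, move right, go to s3
s3 | YXY_Y_[_]X   read _ → write X, move left, go to s0
s0 | YXY_Y[_]XX   read _ → write _, move left, go to s4
s4 | YXY_[Y]_XX   read Y → write Y, move left, go to s3
s3 | YXY[_]Y_XX   read _ → write X, move left, go to s0
s0 | YX[Y]XY_XX   read Y → write Y, move right, go to s1
s1 | YXY[X]Y_XX   read X → write X, move right, go to s0
s0 | YXYX[Y]_XX   read Y → write Y, move right, go to s1
s1 | YXYXY[_]XX   read _ → write _, move left, go to s1
s1 | YXYX[Y]_XX   read Y → write _, move right, go to s4
s4 | YXYX_[_]XX   read _ → write _, move right, go to s3
s3 | YXYX__[X]X   read X → write _, move right, go to sH
sH | YXYX___[X]
M halts after 31 transitions.

31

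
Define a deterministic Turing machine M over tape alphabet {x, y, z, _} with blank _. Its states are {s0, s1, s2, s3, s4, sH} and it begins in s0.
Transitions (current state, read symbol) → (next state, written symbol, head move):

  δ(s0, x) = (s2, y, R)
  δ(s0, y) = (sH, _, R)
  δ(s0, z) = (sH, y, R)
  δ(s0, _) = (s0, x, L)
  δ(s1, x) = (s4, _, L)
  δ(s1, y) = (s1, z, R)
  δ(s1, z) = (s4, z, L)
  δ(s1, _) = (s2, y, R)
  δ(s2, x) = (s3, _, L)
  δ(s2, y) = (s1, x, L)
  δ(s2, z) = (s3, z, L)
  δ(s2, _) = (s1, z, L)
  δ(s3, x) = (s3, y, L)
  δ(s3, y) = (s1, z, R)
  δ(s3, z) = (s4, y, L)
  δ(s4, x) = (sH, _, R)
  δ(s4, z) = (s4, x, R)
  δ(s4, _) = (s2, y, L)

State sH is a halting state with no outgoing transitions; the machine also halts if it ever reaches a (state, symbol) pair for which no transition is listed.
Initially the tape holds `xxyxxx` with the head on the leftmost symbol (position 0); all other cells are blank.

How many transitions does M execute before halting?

19

state=s0 head=0 tape=___[x]xyxxx   (s0,x)→(s2,y,R)
state=s2 head=1 tape=___y[x]yxxx   (s2,x)→(s3,_,L)
state=s3 head=0 tape=___[y]_yxxx   (s3,y)→(s1,z,R)
state=s1 head=1 tape=___z[_]yxxx   (s1,_)→(s2,y,R)
state=s2 head=2 tape=___zy[y]xxx   (s2,y)→(s1,x,L)
state=s1 head=1 tape=___z[y]xxxx   (s1,y)→(s1,z,R)
state=s1 head=2 tape=___zz[x]xxx   (s1,x)→(s4,_,L)
state=s4 head=1 tape=___z[z]_xxx   (s4,z)→(s4,x,R)
state=s4 head=2 tape=___zx[_]xxx   (s4,_)→(s2,y,L)
state=s2 head=1 tape=___z[x]yxxx   (s2,x)→(s3,_,L)
state=s3 head=0 tape=___[z]_yxxx   (s3,z)→(s4,y,L)
state=s4 head=-1 tape=__[_]y_yxxx   (s4,_)→(s2,y,L)
state=s2 head=-2 tape=_[_]yy_yxxx   (s2,_)→(s1,z,L)
state=s1 head=-3 tape=[_]zyy_yxxx   (s1,_)→(s2,y,R)
state=s2 head=-2 tape=y[z]yy_yxxx   (s2,z)→(s3,z,L)
state=s3 head=-3 tape=[y]zyy_yxxx   (s3,y)→(s1,z,R)
state=s1 head=-2 tape=z[z]yy_yxxx   (s1,z)→(s4,z,L)
state=s4 head=-3 tape=[z]zyy_yxxx   (s4,z)→(s4,x,R)
state=s4 head=-2 tape=x[z]yy_yxxx   (s4,z)→(s4,x,R)
state=s4 head=-1 tape=xx[y]y_yxxx
M halts after 19 transitions.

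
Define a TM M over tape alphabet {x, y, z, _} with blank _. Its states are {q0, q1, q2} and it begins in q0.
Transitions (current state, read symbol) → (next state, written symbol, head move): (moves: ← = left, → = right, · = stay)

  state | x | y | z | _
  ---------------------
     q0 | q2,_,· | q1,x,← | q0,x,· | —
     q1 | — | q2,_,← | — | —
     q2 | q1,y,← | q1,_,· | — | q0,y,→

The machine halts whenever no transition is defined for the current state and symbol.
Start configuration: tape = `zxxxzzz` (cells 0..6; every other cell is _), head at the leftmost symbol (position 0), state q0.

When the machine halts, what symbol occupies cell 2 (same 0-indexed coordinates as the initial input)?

y

q0 | [z]xxxzzz_   read z → write x, move ·, go to q0
q0 | [x]xxxzzz_   read x → write _, move ·, go to q2
q2 | [_]xxxzzz_   read _ → write y, move →, go to q0
q0 | y[x]xxzzz_   read x → write _, move ·, go to q2
q2 | y[_]xxzzz_   read _ → write y, move →, go to q0
q0 | yy[x]xzzz_   read x → write _, move ·, go to q2
q2 | yy[_]xzzz_   read _ → write y, move →, go to q0
q0 | yyy[x]zzz_   read x → write _, move ·, go to q2
q2 | yyy[_]zzz_   read _ → write y, move →, go to q0
q0 | yyyy[z]zz_   read z → write x, move ·, go to q0
q0 | yyyy[x]zz_   read x → write _, move ·, go to q2
q2 | yyyy[_]zz_   read _ → write y, move →, go to q0
q0 | yyyyy[z]z_   read z → write x, move ·, go to q0
q0 | yyyyy[x]z_   read x → write _, move ·, go to q2
q2 | yyyyy[_]z_   read _ → write y, move →, go to q0
q0 | yyyyyy[z]_   read z → write x, move ·, go to q0
q0 | yyyyyy[x]_   read x → write _, move ·, go to q2
q2 | yyyyyy[_]_   read _ → write y, move →, go to q0
q0 | yyyyyyy[_]
Cell 2 holds y when M halts.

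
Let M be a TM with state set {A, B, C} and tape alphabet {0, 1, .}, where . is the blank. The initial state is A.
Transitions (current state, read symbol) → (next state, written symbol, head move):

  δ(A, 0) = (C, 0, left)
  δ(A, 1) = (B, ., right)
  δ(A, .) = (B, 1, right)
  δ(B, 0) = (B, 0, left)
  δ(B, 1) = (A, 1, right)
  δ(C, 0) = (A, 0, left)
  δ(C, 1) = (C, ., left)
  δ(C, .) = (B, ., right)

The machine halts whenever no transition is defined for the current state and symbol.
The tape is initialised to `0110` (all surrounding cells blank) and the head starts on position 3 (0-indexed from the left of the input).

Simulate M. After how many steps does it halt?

10

state=A head=3 tape=..011[0]   (A,0)→(C,0,left)
state=C head=2 tape=..01[1]0   (C,1)→(C,.,left)
state=C head=1 tape=..0[1].0   (C,1)→(C,.,left)
state=C head=0 tape=..[0]..0   (C,0)→(A,0,left)
state=A head=-1 tape=.[.]0..0   (A,.)→(B,1,right)
state=B head=0 tape=.1[0]..0   (B,0)→(B,0,left)
state=B head=-1 tape=.[1]0..0   (B,1)→(A,1,right)
state=A head=0 tape=.1[0]..0   (A,0)→(C,0,left)
state=C head=-1 tape=.[1]0..0   (C,1)→(C,.,left)
state=C head=-2 tape=[.].0..0   (C,.)→(B,.,right)
state=B head=-1 tape=.[.]0..0
M halts after 10 transitions.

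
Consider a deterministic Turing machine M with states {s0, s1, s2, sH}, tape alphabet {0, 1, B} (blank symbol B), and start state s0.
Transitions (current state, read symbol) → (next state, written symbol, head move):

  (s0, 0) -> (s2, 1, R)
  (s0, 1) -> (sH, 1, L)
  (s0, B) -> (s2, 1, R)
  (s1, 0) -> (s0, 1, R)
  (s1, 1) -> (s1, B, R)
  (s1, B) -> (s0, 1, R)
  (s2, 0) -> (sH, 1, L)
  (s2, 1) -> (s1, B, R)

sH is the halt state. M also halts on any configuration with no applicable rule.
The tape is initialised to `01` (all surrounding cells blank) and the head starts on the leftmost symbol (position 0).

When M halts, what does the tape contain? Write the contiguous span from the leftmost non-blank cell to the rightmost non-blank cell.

s0 | [0]1BBB   read 0 → write 1, move R, go to s2
s2 | 1[1]BBB   read 1 → write B, move R, go to s1
s1 | 1B[B]BB   read B → write 1, move R, go to s0
s0 | 1B1[B]B   read B → write 1, move R, go to s2
s2 | 1B11[B]
The non-blank tape span at halt is 1B11.

1B11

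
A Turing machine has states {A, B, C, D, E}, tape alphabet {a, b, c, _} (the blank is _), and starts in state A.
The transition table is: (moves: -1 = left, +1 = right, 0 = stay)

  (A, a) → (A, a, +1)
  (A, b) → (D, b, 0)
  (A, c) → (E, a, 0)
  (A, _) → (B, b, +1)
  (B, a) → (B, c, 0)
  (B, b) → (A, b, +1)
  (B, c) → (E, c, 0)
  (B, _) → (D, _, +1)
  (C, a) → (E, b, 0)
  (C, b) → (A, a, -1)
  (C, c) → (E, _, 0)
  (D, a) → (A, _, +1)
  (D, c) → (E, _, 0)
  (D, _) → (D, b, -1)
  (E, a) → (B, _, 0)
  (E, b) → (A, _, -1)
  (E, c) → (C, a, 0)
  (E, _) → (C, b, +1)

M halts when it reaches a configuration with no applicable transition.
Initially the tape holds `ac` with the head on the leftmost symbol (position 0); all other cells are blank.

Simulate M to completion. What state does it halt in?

A | [a]c_   read a → write a, move +1, go to A
A | a[c]_   read c → write a, move 0, go to E
E | a[a]_   read a → write _, move 0, go to B
B | a[_]_   read _ → write _, move +1, go to D
D | a_[_]   read _ → write b, move -1, go to D
D | a[_]b   read _ → write b, move -1, go to D
D | [a]bb   read a → write _, move +1, go to A
A | _[b]b   read b → write b, move 0, go to D
D | _[b]b
No transition is defined for (D, b); M halts in state D.

D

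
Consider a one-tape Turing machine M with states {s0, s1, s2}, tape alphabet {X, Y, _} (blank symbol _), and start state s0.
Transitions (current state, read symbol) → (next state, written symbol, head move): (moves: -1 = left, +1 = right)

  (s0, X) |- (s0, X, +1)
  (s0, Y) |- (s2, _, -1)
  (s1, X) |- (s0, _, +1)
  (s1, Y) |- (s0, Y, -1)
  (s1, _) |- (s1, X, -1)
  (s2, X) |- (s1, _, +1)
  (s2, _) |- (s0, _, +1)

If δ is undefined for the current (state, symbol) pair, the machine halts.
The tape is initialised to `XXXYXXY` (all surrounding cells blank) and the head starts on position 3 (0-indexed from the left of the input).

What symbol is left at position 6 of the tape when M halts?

s0 | XXX[Y]XXY_   read Y → write _, move -1, go to s2
s2 | XX[X]_XXY_   read X → write _, move +1, go to s1
s1 | XX_[_]XXY_   read _ → write X, move -1, go to s1
s1 | XX[_]XXXY_   read _ → write X, move -1, go to s1
s1 | X[X]XXXXY_   read X → write _, move +1, go to s0
s0 | X_[X]XXXY_   read X → write X, move +1, go to s0
s0 | X_X[X]XXY_   read X → write X, move +1, go to s0
s0 | X_XX[X]XY_   read X → write X, move +1, go to s0
s0 | X_XXX[X]Y_   read X → write X, move +1, go to s0
s0 | X_XXXX[Y]_   read Y → write _, move -1, go to s2
s2 | X_XXX[X]__   read X → write _, move +1, go to s1
s1 | X_XXX_[_]_   read _ → write X, move -1, go to s1
s1 | X_XXX[_]X_   read _ → write X, move -1, go to s1
s1 | X_XX[X]XX_   read X → write _, move +1, go to s0
s0 | X_XX_[X]X_   read X → write X, move +1, go to s0
s0 | X_XX_X[X]_   read X → write X, move +1, go to s0
s0 | X_XX_XX[_]
Cell 6 holds X when M halts.

X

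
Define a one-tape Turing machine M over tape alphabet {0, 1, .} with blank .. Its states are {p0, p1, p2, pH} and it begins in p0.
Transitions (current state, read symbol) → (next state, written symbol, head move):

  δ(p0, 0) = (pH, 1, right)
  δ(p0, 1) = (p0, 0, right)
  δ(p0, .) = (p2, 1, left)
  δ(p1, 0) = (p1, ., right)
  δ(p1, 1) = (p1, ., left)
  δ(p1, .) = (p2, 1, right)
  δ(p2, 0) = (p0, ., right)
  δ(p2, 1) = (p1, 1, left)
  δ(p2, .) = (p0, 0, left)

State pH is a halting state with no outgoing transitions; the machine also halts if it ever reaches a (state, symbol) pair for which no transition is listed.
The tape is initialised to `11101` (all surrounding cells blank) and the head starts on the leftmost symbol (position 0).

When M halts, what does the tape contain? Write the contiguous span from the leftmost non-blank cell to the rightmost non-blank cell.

00011

state=p0 head=0 tape=[1]1101   (p0,1)→(p0,0,right)
state=p0 head=1 tape=0[1]101   (p0,1)→(p0,0,right)
state=p0 head=2 tape=00[1]01   (p0,1)→(p0,0,right)
state=p0 head=3 tape=000[0]1   (p0,0)→(pH,1,right)
state=pH head=4 tape=0001[1]
The non-blank tape span at halt is 00011.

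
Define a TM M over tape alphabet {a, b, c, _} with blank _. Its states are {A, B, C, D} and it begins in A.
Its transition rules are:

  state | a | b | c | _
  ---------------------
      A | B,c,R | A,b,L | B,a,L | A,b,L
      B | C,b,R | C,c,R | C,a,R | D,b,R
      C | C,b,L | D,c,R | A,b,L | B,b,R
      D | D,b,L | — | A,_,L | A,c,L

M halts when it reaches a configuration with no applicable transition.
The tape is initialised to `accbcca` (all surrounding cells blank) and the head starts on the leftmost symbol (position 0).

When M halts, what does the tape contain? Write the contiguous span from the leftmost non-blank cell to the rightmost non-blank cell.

bbbbb_ca

A | _[a]ccbcca   read a → write c, move R, go to B
B | _c[c]cbcca   read c → write a, move R, go to C
C | _ca[c]bcca   read c → write b, move L, go to A
A | _c[a]bbcca   read a → write c, move R, go to B
B | _cc[b]bcca   read b → write c, move R, go to C
C | _ccc[b]cca   read b → write c, move R, go to D
D | _cccc[c]ca   read c → write _, move L, go to A
A | _ccc[c]_ca   read c → write a, move L, go to B
B | _cc[c]a_ca   read c → write a, move R, go to C
C | _cca[a]_ca   read a → write b, move L, go to C
C | _cc[a]b_ca   read a → write b, move L, go to C
C | _c[c]bb_ca   read c → write b, move L, go to A
A | _[c]bbb_ca   read c → write a, move L, go to B
B | [_]abbb_ca   read _ → write b, move R, go to D
D | b[a]bbb_ca   read a → write b, move L, go to D
D | [b]bbbb_ca
The non-blank tape span at halt is bbbbb_ca.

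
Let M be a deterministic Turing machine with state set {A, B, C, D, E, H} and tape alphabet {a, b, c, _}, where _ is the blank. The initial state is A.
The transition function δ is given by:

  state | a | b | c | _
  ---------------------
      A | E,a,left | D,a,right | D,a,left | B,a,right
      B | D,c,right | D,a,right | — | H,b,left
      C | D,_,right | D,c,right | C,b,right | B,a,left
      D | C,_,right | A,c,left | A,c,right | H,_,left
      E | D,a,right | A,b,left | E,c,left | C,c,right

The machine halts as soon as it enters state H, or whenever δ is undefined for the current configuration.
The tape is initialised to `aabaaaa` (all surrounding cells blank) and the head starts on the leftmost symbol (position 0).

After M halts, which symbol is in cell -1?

A | _[a]abaaaa_   read a → write a, move left, go to E
E | [_]aabaaaa_   read _ → write c, move right, go to C
C | c[a]abaaaa_   read a → write _, move right, go to D
D | c_[a]baaaa_   read a → write _, move right, go to C
C | c__[b]aaaa_   read b → write c, move right, go to D
D | c__c[a]aaa_   read a → write _, move right, go to C
C | c__c_[a]aa_   read a → write _, move right, go to D
D | c__c__[a]a_   read a → write _, move right, go to C
C | c__c___[a]_   read a → write _, move right, go to D
D | c__c____[_]   read _ → write _, move left, go to H
H | c__c___[_]_
Cell -1 holds c when M halts.

c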